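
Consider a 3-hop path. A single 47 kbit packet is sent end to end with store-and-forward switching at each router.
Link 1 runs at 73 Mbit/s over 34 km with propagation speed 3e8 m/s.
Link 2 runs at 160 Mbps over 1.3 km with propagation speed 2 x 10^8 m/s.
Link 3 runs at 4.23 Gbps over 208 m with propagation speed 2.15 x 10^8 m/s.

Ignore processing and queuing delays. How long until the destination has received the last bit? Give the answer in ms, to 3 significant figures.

1.07 ms

L = 47000 bits.
Transmission delays (L/R per hop): 0.643836, 0.29375, 0.0111111 ms; sum = 0.948697 ms.
Propagation delays (d/s per hop): 0.113333, 0.0065, 0.000967442 ms; sum = 0.120801 ms.
End-to-end = 1.07 ms.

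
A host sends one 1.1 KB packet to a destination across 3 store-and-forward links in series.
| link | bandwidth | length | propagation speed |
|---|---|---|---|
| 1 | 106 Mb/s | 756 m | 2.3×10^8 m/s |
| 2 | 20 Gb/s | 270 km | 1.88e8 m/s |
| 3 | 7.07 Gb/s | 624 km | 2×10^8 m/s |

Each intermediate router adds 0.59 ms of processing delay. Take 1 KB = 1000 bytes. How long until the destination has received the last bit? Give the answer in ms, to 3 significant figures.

5.82 ms

L = 8800 bits.
Transmission delays (L/R per hop): 0.0830189, 0.00044, 0.0012447 ms; sum = 0.0847036 ms.
Propagation delays (d/s per hop): 0.00328696, 1.43617, 3.12 ms; sum = 4.55946 ms.
Processing at 2 router(s): 2 × 0.59 ms = 1.18 ms.
End-to-end = 5.82 ms.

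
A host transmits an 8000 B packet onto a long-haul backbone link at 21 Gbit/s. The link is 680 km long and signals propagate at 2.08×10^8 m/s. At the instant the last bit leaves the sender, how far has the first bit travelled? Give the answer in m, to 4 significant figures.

633.9 m

t_tx = L/R = 64000/21000000000 = 3.04762e-06 s.
Distance = s × t_tx = 208000000 × 3.04762e-06 = 633.9 m.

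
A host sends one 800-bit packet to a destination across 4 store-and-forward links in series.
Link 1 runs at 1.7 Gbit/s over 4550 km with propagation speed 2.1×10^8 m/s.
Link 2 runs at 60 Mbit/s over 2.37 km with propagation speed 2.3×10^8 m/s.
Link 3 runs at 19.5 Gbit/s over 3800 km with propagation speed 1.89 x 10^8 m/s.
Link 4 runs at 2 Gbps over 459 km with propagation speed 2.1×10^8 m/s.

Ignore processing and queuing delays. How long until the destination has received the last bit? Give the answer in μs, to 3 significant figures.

44000 μs

Transmission delays (L/R per hop): 0.470588, 13.3333, 0.0410256, 0.4 μs; sum = 14.2449 μs.
Propagation delays (d/s per hop): 21666.7, 10.3043, 20105.8, 2185.71 μs; sum = 43968.5 μs.
End-to-end = 44000 μs.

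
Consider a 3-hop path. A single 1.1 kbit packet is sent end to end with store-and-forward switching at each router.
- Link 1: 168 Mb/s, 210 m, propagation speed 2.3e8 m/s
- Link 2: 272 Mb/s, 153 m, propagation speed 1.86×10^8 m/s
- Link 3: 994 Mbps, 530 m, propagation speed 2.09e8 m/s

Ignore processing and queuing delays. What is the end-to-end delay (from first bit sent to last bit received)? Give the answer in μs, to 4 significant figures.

L = 1100 bits.
Transmission delays (L/R per hop): 6.54762, 4.04412, 1.10664 μs; sum = 11.6984 μs.
Propagation delays (d/s per hop): 0.913043, 0.822581, 2.53589 μs; sum = 4.27151 μs.
End-to-end = 15.97 μs.

15.97 μs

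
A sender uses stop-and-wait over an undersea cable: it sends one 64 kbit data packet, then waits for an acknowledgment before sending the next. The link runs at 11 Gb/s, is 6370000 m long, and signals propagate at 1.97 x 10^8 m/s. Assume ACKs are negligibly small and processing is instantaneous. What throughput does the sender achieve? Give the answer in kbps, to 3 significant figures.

990 kbps

t_tx = L/R = 64000/11000000000 = 5.81818e-06 s.
t_prop = 6370000/197000000 = 0.032335 s; RTT = 0.0646701 s.
Cycle = t_tx + RTT = 0.0646759 s.
Throughput = L / cycle = 64000 / 0.0646759 = 990 kbps.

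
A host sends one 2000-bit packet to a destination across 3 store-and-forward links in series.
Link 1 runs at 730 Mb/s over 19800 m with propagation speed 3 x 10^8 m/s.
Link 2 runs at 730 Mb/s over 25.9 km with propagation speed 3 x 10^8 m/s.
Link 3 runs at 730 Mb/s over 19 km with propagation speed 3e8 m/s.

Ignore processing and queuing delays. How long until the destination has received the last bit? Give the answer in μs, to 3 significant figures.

Transmission delay per hop = L/R = 2000/730000000 = 2.73973 μs; 3 hops → 8.21918 μs.
Propagation delays (d/s per hop): 66, 86.3333, 63.3333 μs; sum = 215.667 μs.
End-to-end = 224 μs.

224 μs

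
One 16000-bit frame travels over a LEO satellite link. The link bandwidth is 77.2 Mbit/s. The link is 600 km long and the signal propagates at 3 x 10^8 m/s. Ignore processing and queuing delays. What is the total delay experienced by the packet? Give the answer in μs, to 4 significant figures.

Transmission delay = L/R = 16000 / 77200000 = 207.254 μs.
Propagation delay = d/s = 600000 m / 300000000 m/s = 2000 μs.
Total = 2207 μs.

2207 μs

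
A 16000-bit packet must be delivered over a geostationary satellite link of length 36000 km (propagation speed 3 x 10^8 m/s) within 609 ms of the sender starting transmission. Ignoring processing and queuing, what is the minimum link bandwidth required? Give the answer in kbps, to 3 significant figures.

Propagation delay = 36000000 / 300000000 = 120 ms.
Transmission budget = 609 − 120 = 489 ms.
R ≥ L / t_tx = 16000 bits / 0.489 s = 32.7 kbps.

32.7 kbps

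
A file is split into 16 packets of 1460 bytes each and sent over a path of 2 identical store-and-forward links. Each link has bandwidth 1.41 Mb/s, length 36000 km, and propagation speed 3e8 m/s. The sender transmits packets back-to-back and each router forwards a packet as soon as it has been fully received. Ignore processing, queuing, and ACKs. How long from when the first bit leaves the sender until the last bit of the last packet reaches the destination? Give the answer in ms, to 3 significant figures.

Per-hop transmission t_tx = L/R = 11680/1410000 = 8.28369 ms.
Per-hop propagation t_prop = 36000000/300000000 = 120 ms.
Pipeline fill: first packet needs 2·t_tx to clear all hops; remaining 15 packets each add one t_tx.
Total = (2+16-1)·t_tx + 2·t_prop = 17·8.28369 + 2·120 = 381 ms.

381 ms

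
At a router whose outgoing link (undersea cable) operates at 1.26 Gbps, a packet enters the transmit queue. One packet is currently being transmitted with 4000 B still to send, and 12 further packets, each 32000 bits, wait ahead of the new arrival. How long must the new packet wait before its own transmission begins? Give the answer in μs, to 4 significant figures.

Each queued packet: L/R = 32000/1260000000 = 25.3968 μs.
12 queued → 304.762 μs.
Plus remaining 32000 bits of current packet: 25.3968 μs.
Queuing delay = 330.2 μs.

330.2 μs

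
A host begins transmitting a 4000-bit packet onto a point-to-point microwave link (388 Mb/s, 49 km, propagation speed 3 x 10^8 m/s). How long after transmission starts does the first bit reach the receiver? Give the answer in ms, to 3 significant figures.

0.163 ms

First bit experiences only propagation delay: d/s = 49000/300000000 = 0.163 ms.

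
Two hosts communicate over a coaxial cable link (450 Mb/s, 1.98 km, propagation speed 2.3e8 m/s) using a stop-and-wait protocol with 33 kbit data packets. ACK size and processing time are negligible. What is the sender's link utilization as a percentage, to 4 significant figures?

80.99 %

t_tx = L/R = 33000/450000000 = 7.33333e-05 s.
t_prop = 1980/2.3e+08 = 8.6087e-06 s; RTT = 1.72174e-05 s.
Cycle = t_tx + RTT = 9.05507e-05 s.
Utilization = t_tx / cycle = 7.33333e-05/9.05507e-05 = 80.99 %.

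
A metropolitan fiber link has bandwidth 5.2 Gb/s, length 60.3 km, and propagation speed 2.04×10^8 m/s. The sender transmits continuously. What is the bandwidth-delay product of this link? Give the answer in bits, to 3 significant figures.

1540000 bits

Propagation delay = 60300 / 204000000 = 0.000295588 s.
BDP = R × t_prop = 5200000000 × 0.000295588 = 1537060 bits.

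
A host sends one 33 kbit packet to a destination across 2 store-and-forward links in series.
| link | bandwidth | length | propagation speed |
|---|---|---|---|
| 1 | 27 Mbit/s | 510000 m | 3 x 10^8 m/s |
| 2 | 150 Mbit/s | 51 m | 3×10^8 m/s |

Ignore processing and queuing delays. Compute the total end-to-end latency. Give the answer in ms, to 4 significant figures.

L = 33000 bits.
Transmission delays (L/R per hop): 1.22222, 0.22 ms; sum = 1.44222 ms.
Propagation delays (d/s per hop): 1.7, 0.00017 ms; sum = 1.70017 ms.
End-to-end = 3.142 ms.

3.142 ms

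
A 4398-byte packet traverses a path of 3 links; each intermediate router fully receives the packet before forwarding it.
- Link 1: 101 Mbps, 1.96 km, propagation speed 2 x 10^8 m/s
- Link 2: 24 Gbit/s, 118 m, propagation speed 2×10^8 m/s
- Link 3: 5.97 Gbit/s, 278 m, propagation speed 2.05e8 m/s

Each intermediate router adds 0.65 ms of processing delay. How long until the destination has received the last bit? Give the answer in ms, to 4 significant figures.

1.667 ms

L = 4398 × 8 = 35184 bits.
Transmission delays (L/R per hop): 0.348356, 0.001466, 0.00589347 ms; sum = 0.355716 ms.
Propagation delays (d/s per hop): 0.0098, 0.00059, 0.0013561 ms; sum = 0.0117461 ms.
Processing at 2 router(s): 2 × 0.65 ms = 1.3 ms.
End-to-end = 1.667 ms.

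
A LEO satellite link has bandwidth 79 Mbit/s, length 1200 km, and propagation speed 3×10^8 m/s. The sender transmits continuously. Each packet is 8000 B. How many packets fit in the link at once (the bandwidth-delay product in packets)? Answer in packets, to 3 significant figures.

4.94 packets

Propagation delay = 1200000 / 300000000 = 0.004 s.
BDP = R × t_prop = 79000000 × 0.004 = 316000 bits.
In packets of 64000 bits: 4.94 packets.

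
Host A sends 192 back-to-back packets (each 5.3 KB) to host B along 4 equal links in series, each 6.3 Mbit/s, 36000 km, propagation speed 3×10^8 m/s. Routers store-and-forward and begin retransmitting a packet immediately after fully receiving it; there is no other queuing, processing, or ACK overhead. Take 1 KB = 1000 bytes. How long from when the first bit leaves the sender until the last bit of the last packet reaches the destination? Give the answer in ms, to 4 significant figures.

1792 ms

Per-hop transmission t_tx = L/R = 42400/6300000 = 6.73016 ms.
Per-hop propagation t_prop = 36000000/300000000 = 120 ms.
Pipeline fill: first packet needs 4·t_tx to clear all hops; remaining 191 packets each add one t_tx.
Total = (4+192-1)·t_tx + 4·t_prop = 195·6.73016 + 4·120 = 1792 ms.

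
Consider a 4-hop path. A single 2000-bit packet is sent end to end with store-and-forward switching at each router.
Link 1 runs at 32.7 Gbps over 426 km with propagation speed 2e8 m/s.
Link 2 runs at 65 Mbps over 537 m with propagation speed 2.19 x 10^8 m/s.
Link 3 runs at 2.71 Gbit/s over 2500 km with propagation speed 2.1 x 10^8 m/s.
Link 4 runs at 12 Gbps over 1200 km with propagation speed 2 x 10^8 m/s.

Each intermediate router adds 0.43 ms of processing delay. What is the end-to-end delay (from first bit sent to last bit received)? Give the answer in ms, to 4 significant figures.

21.36 ms

Transmission delays (L/R per hop): 6.11621e-05, 0.0307692, 0.000738007, 0.000166667 ms; sum = 0.0317351 ms.
Propagation delays (d/s per hop): 2.13, 0.00245205, 11.9048, 6 ms; sum = 20.0372 ms.
Processing at 3 router(s): 3 × 0.43 ms = 1.29 ms.
End-to-end = 21.36 ms.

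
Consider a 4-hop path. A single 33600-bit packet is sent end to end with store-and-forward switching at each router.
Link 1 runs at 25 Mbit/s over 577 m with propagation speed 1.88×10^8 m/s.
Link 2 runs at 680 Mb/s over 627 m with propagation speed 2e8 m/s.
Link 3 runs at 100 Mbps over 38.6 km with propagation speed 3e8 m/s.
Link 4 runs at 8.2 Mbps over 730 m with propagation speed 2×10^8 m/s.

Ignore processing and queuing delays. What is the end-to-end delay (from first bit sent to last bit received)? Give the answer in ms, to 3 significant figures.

5.97 ms

Transmission delays (L/R per hop): 1.344, 0.0494118, 0.336, 4.09756 ms; sum = 5.82697 ms.
Propagation delays (d/s per hop): 0.00306915, 0.003135, 0.128667, 0.00365 ms; sum = 0.138521 ms.
End-to-end = 5.97 ms.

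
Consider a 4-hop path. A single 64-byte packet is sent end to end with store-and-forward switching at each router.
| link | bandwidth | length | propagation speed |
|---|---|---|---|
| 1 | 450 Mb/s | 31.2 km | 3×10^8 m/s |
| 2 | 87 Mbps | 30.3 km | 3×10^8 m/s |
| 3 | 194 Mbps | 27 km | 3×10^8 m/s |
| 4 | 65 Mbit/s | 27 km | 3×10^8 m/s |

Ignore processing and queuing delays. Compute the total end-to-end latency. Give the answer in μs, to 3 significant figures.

L = 64 × 8 = 512 bits.
Transmission delays (L/R per hop): 1.13778, 5.88506, 2.63918, 7.87692 μs; sum = 17.5389 μs.
Propagation delays (d/s per hop): 104, 101, 90, 90 μs; sum = 385 μs.
End-to-end = 403 μs.

403 μs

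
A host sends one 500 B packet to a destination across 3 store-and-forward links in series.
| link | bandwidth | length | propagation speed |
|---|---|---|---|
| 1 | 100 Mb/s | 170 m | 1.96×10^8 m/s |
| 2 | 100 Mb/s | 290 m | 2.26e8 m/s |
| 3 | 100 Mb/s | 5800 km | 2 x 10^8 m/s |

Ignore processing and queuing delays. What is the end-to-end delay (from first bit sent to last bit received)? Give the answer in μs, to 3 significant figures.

29100 μs

L = 500 × 8 = 4000 bits.
Transmission delay per hop = L/R = 4000/100000000 = 40 μs; 3 hops → 120 μs.
Propagation delays (d/s per hop): 0.867347, 1.28319, 29000 μs; sum = 29002.2 μs.
End-to-end = 29100 μs.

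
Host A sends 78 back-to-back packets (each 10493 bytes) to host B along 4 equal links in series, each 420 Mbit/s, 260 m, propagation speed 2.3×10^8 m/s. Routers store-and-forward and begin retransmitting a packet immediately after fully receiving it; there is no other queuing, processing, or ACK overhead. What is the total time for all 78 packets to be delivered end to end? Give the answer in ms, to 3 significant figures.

16.2 ms

Per-hop transmission t_tx = L/R = 83944/420000000 = 0.199867 ms.
Per-hop propagation t_prop = 260/2.3e+08 = 0.00113043 ms.
Pipeline fill: first packet needs 4·t_tx to clear all hops; remaining 77 packets each add one t_tx.
Total = (4+78-1)·t_tx + 4·t_prop = 81·0.199867 + 4·0.00113043 = 16.2 ms.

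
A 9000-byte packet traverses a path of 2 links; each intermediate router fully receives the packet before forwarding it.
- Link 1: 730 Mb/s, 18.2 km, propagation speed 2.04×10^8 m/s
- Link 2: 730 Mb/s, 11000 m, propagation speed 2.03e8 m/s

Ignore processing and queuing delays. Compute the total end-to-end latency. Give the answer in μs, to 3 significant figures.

341 μs

L = 9000 × 8 = 72000 bits.
Transmission delay per hop = L/R = 72000/730000000 = 98.6301 μs; 2 hops → 197.26 μs.
Propagation delays (d/s per hop): 89.2157, 54.1872 μs; sum = 143.403 μs.
End-to-end = 341 μs.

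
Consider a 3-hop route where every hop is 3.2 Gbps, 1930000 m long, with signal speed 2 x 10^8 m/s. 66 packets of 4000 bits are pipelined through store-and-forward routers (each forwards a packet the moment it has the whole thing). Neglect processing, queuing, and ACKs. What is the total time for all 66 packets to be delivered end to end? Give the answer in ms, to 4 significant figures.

29.04 ms

Per-hop transmission t_tx = L/R = 4000/3200000000 = 0.00125 ms.
Per-hop propagation t_prop = 1930000/200000000 = 9.65 ms.
Pipeline fill: first packet needs 3·t_tx to clear all hops; remaining 65 packets each add one t_tx.
Total = (3+66-1)·t_tx + 3·t_prop = 68·0.00125 + 3·9.65 = 29.04 ms.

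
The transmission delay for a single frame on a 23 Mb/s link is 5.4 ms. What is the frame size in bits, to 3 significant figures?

L = R × t_tx = 23000000 b/s × 0.0054 s = 124200 bits.

124000 bits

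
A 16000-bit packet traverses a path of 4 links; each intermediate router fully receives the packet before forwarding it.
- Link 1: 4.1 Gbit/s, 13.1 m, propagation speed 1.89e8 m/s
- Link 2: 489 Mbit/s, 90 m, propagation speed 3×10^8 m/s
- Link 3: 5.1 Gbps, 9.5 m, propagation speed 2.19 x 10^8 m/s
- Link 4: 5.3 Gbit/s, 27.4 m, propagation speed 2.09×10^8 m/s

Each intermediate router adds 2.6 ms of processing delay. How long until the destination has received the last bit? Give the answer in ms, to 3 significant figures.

7.84 ms

Transmission delays (L/R per hop): 0.00390244, 0.0327198, 0.00313725, 0.00301887 ms; sum = 0.0427784 ms.
Propagation delays (d/s per hop): 6.93122e-05, 0.0003, 4.3379e-05, 0.0001311 ms; sum = 0.000543792 ms.
Processing at 3 router(s): 3 × 2.6 ms = 7.8 ms.
End-to-end = 7.84 ms.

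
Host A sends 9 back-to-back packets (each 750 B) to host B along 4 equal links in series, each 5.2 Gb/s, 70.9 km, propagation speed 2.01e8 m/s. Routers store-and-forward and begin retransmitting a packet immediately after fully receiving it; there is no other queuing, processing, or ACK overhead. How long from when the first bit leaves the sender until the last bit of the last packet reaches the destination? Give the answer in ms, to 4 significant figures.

1.425 ms

Per-hop transmission t_tx = L/R = 6000/5200000000 = 0.00115385 ms.
Per-hop propagation t_prop = 70900/2.01e+08 = 0.352736 ms.
Pipeline fill: first packet needs 4·t_tx to clear all hops; remaining 8 packets each add one t_tx.
Total = (4+9-1)·t_tx + 4·t_prop = 12·0.00115385 + 4·0.352736 = 1.425 ms.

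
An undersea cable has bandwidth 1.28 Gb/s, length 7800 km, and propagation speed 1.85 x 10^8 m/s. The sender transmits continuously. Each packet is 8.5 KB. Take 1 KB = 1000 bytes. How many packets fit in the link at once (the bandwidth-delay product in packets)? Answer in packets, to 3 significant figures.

Propagation delay = 7800000 / 185000000 = 0.0421622 s.
BDP = R × t_prop = 1280000000 × 0.0421622 = 53967600 bits.
In packets of 68000 bits: 794 packets.

794 packets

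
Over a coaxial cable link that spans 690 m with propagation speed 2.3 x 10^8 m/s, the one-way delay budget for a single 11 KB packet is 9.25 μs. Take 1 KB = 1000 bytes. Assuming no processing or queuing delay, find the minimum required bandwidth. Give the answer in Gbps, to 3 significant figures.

14.1 Gbps

L = 88000 bits.
Propagation delay = 690 / 2.3e+08 = 3 μs.
Transmission budget = 9.25 − 3 = 6.25 μs.
R ≥ L / t_tx = 88000 bits / 6.25e-06 s = 14.1 Gbps.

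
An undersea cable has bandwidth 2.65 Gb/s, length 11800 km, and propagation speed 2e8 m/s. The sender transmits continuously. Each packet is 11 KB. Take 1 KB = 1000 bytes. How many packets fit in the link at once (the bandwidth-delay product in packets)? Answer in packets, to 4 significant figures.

Propagation delay = 11800000 / 200000000 = 0.059 s.
BDP = R × t_prop = 2650000000 × 0.059 = 156350000 bits.
In packets of 88000 bits: 1777 packets.

1777 packets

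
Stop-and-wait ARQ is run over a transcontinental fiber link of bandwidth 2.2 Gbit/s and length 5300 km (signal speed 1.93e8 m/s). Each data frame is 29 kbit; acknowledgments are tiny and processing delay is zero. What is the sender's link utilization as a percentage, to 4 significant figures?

t_tx = L/R = 29000/2200000000 = 1.31818e-05 s.
t_prop = 5300000/193000000 = 0.0274611 s; RTT = 0.0549223 s.
Cycle = t_tx + RTT = 0.0549355 s.
Utilization = t_tx / cycle = 1.31818e-05/0.0549355 = 0.02400 %.

0.02400 %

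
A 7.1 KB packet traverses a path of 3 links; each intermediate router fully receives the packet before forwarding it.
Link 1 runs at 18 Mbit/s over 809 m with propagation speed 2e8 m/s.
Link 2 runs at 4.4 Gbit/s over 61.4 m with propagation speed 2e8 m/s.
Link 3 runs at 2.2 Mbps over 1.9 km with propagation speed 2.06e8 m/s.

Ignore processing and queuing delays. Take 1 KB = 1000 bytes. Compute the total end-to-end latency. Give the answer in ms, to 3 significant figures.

29.0 ms

L = 56800 bits.
Transmission delays (L/R per hop): 3.15556, 0.0129091, 25.8182 ms; sum = 28.9866 ms.
Propagation delays (d/s per hop): 0.004045, 0.000307, 0.0092233 ms; sum = 0.0135753 ms.
End-to-end = 29.0 ms.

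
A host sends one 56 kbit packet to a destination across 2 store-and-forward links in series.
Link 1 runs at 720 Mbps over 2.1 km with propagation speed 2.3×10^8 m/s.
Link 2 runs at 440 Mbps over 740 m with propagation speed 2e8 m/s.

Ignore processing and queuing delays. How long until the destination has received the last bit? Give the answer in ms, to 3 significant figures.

0.218 ms

L = 56000 bits.
Transmission delays (L/R per hop): 0.0777778, 0.127273 ms; sum = 0.205051 ms.
Propagation delays (d/s per hop): 0.00913043, 0.0037 ms; sum = 0.0128304 ms.
End-to-end = 0.218 ms.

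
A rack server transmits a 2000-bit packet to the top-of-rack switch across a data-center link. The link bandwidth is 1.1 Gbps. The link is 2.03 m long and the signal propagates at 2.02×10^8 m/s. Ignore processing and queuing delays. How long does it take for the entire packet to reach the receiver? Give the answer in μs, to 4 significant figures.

Transmission delay = L/R = 2000 / 1100000000 = 1.81818 μs.
Propagation delay = d/s = 2.03 m / 202000000 m/s = 0.0100495 μs.
Total = 1.828 μs.

1.828 μs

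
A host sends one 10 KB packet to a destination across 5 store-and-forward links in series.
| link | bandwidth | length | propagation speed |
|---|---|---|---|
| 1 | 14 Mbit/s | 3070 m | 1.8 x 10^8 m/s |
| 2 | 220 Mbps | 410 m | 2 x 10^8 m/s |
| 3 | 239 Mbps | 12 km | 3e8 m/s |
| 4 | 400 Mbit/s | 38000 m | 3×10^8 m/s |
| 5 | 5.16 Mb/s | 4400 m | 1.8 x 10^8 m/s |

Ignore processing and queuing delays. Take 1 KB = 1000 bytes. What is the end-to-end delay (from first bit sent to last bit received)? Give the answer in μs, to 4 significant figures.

L = 80000 bits.
Transmission delays (L/R per hop): 5714.29, 363.636, 334.728, 200, 15503.9 μs; sum = 22116.5 μs.
Propagation delays (d/s per hop): 17.0556, 2.05, 40, 126.667, 24.4444 μs; sum = 210.217 μs.
End-to-end = 22330 μs.

22330 μs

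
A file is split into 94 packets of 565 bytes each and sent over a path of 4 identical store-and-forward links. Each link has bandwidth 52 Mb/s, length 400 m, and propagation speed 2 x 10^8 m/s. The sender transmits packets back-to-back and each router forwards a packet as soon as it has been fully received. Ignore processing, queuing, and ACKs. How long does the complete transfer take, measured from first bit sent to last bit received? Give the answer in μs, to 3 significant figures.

8440 μs

Per-hop transmission t_tx = L/R = 4520/52000000 = 86.9231 μs.
Per-hop propagation t_prop = 400/200000000 = 2 μs.
Pipeline fill: first packet needs 4·t_tx to clear all hops; remaining 93 packets each add one t_tx.
Total = (4+94-1)·t_tx + 4·t_prop = 97·86.9231 + 4·2 = 8440 μs.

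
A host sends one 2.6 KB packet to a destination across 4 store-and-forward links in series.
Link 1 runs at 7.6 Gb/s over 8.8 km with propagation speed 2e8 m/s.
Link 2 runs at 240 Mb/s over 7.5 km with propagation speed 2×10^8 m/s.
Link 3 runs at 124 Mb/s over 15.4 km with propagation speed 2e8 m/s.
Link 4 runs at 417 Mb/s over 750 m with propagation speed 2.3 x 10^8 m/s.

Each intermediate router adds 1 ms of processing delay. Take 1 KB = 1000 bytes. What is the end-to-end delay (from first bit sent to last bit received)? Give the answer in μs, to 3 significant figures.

L = 20800 bits.
Transmission delays (L/R per hop): 2.73684, 86.6667, 167.742, 49.8801 μs; sum = 307.026 μs.
Propagation delays (d/s per hop): 44, 37.5, 77, 3.26087 μs; sum = 161.761 μs.
Processing at 3 router(s): 3 × 1 ms = 3000 μs.
End-to-end = 3470 μs.

3470 μs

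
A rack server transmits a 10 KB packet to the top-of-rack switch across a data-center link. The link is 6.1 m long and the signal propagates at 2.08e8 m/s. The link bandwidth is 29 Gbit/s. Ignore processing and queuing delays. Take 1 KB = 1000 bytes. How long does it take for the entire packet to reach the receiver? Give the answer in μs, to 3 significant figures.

2.79 μs

L = 80000 bits.
Transmission delay = L/R = 80000 / 29000000000 = 2.75862 μs.
Propagation delay = d/s = 6.1 m / 208000000 m/s = 0.0293269 μs.
Total = 2.79 μs.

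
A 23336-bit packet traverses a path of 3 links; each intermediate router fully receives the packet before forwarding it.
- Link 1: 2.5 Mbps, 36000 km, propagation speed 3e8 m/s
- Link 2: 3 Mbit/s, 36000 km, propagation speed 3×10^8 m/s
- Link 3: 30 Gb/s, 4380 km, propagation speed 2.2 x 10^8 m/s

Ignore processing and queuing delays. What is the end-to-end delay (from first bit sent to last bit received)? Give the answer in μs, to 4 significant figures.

277000 μs

Transmission delays (L/R per hop): 9334.4, 7778.67, 0.777867 μs; sum = 17113.8 μs.
Propagation delays (d/s per hop): 120000, 120000, 19909.1 μs; sum = 259909 μs.
End-to-end = 277000 μs.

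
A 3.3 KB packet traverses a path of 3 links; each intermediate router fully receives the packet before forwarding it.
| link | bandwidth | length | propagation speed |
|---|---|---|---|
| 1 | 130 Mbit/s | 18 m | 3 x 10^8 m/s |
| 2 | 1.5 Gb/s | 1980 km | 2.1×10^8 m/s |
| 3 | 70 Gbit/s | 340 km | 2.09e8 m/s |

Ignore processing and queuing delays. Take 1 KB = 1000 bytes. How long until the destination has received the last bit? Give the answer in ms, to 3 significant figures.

L = 26400 bits.
Transmission delays (L/R per hop): 0.203077, 0.0176, 0.000377143 ms; sum = 0.221054 ms.
Propagation delays (d/s per hop): 6e-05, 9.42857, 1.62679 ms; sum = 11.0554 ms.
End-to-end = 11.3 ms.

11.3 ms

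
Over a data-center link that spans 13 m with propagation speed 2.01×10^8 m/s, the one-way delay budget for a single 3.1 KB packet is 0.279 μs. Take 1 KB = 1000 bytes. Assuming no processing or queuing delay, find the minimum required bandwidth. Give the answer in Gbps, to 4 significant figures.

L = 24800 bits.
Propagation delay = 13 / 2.01e+08 = 0.0646766 μs.
Transmission budget = 0.279 − 0.0646766 = 0.214323 μs.
R ≥ L / t_tx = 24800 bits / 2.14323e-07 s = 115.7 Gbps.

115.7 Gbps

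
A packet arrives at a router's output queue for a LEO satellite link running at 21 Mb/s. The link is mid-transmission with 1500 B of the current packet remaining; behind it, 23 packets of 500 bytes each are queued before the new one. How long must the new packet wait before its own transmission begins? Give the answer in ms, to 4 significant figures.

Each queued packet: L/R = 4000/21000000 = 0.190476 ms.
23 queued → 4.38095 ms.
Plus remaining 12000 bits of current packet: 0.571429 ms.
Queuing delay = 4.952 ms.

4.952 ms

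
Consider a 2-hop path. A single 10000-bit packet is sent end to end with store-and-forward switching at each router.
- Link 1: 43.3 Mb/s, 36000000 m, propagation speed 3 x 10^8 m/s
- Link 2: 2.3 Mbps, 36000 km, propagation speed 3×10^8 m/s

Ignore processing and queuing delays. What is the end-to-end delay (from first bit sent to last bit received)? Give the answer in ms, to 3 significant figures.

245 ms

Transmission delays (L/R per hop): 0.230947, 4.34783 ms; sum = 4.57877 ms.
Propagation delays (d/s per hop): 120, 120 ms; sum = 240 ms.
End-to-end = 245 ms.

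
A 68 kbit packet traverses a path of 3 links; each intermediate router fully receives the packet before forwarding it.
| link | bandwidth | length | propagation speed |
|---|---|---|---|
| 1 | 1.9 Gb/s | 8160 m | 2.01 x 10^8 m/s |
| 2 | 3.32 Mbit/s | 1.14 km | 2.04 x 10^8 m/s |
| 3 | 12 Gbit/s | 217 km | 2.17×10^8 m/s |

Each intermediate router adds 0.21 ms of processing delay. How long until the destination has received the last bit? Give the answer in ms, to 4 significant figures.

21.99 ms

L = 68000 bits.
Transmission delays (L/R per hop): 0.0357895, 20.4819, 0.00566667 ms; sum = 20.5234 ms.
Propagation delays (d/s per hop): 0.040597, 0.00558824, 1 ms; sum = 1.04619 ms.
Processing at 2 router(s): 2 × 0.21 ms = 0.42 ms.
End-to-end = 21.99 ms.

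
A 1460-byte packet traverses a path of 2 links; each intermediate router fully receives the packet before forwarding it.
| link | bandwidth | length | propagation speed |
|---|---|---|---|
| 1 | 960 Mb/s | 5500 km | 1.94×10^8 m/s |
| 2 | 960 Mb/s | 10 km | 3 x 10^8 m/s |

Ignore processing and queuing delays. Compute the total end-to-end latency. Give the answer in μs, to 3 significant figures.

L = 1460 × 8 = 11680 bits.
Transmission delay per hop = L/R = 11680/960000000 = 12.1667 μs; 2 hops → 24.3333 μs.
Propagation delays (d/s per hop): 28350.5, 33.3333 μs; sum = 28383.8 μs.
End-to-end = 28400 μs.

28400 μs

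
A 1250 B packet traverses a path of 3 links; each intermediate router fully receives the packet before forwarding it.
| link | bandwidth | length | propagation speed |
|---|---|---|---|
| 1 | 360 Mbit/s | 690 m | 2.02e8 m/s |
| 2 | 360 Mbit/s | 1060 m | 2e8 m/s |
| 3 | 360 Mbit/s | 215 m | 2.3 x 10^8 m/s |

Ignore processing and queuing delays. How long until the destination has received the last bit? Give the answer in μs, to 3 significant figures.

L = 1250 × 8 = 10000 bits.
Transmission delay per hop = L/R = 10000/360000000 = 27.7778 μs; 3 hops → 83.3333 μs.
Propagation delays (d/s per hop): 3.41584, 5.3, 0.934783 μs; sum = 9.65062 μs.
End-to-end = 93.0 μs.

93.0 μs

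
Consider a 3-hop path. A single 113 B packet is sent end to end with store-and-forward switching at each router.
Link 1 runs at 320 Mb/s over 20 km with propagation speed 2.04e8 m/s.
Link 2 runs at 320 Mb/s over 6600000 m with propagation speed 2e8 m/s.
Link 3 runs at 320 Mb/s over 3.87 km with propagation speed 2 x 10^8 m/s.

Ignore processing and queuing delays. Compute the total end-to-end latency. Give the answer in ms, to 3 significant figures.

L = 113 × 8 = 904 bits.
Transmission delay per hop = L/R = 904/320000000 = 0.002825 ms; 3 hops → 0.008475 ms.
Propagation delays (d/s per hop): 0.0980392, 33, 0.01935 ms; sum = 33.1174 ms.
End-to-end = 33.1 ms.

33.1 ms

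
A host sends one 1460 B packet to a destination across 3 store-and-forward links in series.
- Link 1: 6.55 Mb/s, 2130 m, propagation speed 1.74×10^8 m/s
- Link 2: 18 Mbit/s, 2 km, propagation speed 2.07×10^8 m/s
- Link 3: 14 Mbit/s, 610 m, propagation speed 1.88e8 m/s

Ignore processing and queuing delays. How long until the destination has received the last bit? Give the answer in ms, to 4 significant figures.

3.292 ms

L = 1460 × 8 = 11680 bits.
Transmission delays (L/R per hop): 1.78321, 0.648889, 0.834286 ms; sum = 3.26638 ms.
Propagation delays (d/s per hop): 0.0122414, 0.00966184, 0.00324468 ms; sum = 0.0251479 ms.
End-to-end = 3.292 ms.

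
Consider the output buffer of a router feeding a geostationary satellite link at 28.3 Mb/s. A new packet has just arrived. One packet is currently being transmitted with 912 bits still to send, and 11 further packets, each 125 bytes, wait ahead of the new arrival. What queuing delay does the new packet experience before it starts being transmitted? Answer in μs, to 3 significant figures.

Each queued packet: L/R = 1000/28300000 = 35.3357 μs.
11 queued → 388.693 μs.
Plus remaining 912 bits of current packet: 32.2261 μs.
Queuing delay = 421 μs.

421 μs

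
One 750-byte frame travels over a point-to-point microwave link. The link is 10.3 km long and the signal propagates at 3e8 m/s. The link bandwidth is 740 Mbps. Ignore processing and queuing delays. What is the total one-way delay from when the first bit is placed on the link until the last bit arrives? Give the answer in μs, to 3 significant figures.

L = 750 × 8 = 6000 bits.
Transmission delay = L/R = 6000 / 740000000 = 8.10811 μs.
Propagation delay = d/s = 10300 m / 300000000 m/s = 34.3333 μs.
Total = 42.4 μs.

42.4 μs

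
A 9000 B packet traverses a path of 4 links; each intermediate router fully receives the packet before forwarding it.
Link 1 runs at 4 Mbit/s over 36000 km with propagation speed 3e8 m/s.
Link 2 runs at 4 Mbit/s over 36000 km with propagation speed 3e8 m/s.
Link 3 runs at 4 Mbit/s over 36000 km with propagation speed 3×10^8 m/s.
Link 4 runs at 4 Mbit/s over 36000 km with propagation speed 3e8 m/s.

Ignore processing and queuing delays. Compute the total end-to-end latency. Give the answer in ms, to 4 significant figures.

L = 9000 × 8 = 72000 bits.
Transmission delay per hop = L/R = 72000/4000000 = 18 ms; 4 hops → 72 ms.
Propagation delays (d/s per hop): 120, 120, 120, 120 ms; sum = 480 ms.
End-to-end = 552.0 ms.

552.0 ms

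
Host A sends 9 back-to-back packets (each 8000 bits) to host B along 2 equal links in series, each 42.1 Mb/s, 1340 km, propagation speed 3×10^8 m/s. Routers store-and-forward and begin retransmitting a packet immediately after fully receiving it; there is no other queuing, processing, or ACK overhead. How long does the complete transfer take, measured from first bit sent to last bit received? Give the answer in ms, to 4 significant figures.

10.83 ms

Per-hop transmission t_tx = L/R = 8000/42100000 = 0.190024 ms.
Per-hop propagation t_prop = 1340000/300000000 = 4.46667 ms.
Pipeline fill: first packet needs 2·t_tx to clear all hops; remaining 8 packets each add one t_tx.
Total = (2+9-1)·t_tx + 2·t_prop = 10·0.190024 + 2·4.46667 = 10.83 ms.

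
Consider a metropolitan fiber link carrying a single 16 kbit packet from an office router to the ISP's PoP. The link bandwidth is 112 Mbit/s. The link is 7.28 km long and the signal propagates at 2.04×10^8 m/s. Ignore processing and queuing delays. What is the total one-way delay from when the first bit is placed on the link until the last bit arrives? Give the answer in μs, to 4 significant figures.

L = 16000 bits.
Transmission delay = L/R = 16000 / 112000000 = 142.857 μs.
Propagation delay = d/s = 7280 m / 204000000 m/s = 35.6863 μs.
Total = 178.5 μs.

178.5 μs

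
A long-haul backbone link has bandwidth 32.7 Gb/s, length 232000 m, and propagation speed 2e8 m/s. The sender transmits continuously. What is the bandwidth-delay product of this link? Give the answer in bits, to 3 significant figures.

Propagation delay = 232000 / 200000000 = 0.00116 s.
BDP = R × t_prop = 3.27e+10 × 0.00116 = 37932000 bits.

37900000 bits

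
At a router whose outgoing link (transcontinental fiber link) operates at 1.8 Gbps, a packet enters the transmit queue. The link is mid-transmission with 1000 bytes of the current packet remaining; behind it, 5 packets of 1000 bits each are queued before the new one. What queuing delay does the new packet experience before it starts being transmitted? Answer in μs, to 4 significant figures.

7.222 μs

Each queued packet: L/R = 1000/1800000000 = 0.555556 μs.
5 queued → 2.77778 μs.
Plus remaining 8000 bits of current packet: 4.44444 μs.
Queuing delay = 7.222 μs.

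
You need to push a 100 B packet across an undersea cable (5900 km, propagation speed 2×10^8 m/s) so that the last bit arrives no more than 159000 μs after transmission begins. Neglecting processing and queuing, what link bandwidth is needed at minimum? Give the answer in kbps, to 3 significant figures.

L = 800 bits.
Propagation delay = 5900000 / 200000000 = 29500 μs.
Transmission budget = 159000 − 29500 = 129500 μs.
R ≥ L / t_tx = 800 bits / 0.1295 s = 6.18 kbps.

6.18 kbps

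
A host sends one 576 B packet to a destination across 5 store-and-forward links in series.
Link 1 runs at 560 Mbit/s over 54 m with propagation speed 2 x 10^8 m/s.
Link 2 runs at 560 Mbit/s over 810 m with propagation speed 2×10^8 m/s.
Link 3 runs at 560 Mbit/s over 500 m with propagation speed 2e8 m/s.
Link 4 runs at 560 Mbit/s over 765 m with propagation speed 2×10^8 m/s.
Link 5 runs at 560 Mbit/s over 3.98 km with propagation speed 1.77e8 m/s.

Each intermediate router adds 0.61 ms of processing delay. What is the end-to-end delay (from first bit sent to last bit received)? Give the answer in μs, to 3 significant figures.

L = 576 × 8 = 4608 bits.
Transmission delay per hop = L/R = 4608/560000000 = 8.22857 μs; 5 hops → 41.1429 μs.
Propagation delays (d/s per hop): 0.27, 4.05, 2.5, 3.825, 22.4859 μs; sum = 33.1309 μs.
Processing at 4 router(s): 4 × 0.61 ms = 2440 μs.
End-to-end = 2510 μs.

2510 μs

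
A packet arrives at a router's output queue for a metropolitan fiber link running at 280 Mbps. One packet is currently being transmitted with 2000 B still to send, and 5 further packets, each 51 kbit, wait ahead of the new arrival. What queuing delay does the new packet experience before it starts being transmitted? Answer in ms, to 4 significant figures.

Each queued packet: L/R = 51000/280000000 = 0.182143 ms.
5 queued → 0.910714 ms.
Plus remaining 16000 bits of current packet: 0.0571429 ms.
Queuing delay = 0.9679 ms.

0.9679 ms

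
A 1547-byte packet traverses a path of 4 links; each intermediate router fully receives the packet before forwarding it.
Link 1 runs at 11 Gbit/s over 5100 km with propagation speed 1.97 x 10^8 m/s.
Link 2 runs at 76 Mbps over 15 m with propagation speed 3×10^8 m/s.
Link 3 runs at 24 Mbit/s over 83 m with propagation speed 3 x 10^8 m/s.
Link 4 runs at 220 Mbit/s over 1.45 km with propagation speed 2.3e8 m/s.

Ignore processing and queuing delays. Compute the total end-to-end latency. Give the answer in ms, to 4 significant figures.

26.63 ms

L = 1547 × 8 = 12376 bits.
Transmission delays (L/R per hop): 0.00112509, 0.162842, 0.515667, 0.0562545 ms; sum = 0.735888 ms.
Propagation delays (d/s per hop): 25.8883, 5e-05, 0.000276667, 0.00630435 ms; sum = 25.895 ms.
End-to-end = 26.63 ms.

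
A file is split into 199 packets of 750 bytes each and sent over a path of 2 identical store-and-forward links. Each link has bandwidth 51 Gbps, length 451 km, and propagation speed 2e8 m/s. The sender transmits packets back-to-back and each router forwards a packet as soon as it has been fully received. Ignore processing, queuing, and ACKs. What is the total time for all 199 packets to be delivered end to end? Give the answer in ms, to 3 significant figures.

Per-hop transmission t_tx = L/R = 6000/51000000000 = 0.000117647 ms.
Per-hop propagation t_prop = 451000/200000000 = 2.255 ms.
Pipeline fill: first packet needs 2·t_tx to clear all hops; remaining 198 packets each add one t_tx.
Total = (2+199-1)·t_tx + 2·t_prop = 200·0.000117647 + 2·2.255 = 4.53 ms.

4.53 ms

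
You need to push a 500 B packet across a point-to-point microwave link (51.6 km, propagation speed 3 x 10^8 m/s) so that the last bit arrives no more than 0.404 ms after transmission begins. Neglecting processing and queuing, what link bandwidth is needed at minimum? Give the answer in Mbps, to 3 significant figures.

17.2 Mbps

L = 4000 bits.
Propagation delay = 51600 / 300000000 = 0.172 ms.
Transmission budget = 0.404 − 0.172 = 0.232 ms.
R ≥ L / t_tx = 4000 bits / 0.000232 s = 17.2 Mbps.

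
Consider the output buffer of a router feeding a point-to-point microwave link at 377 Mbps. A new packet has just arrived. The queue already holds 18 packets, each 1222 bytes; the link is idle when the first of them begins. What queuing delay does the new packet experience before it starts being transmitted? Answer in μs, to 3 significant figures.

Each queued packet: L/R = 9776/377000000 = 25.931 μs.
18 queued → 466.759 μs.
Queuing delay = 467 μs.

467 μs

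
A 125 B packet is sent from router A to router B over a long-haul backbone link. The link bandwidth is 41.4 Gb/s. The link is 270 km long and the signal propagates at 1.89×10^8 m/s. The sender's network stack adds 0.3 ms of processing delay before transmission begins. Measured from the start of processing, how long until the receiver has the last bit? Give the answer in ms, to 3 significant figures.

1.73 ms

L = 125 × 8 = 1000 bits.
Transmission delay = L/R = 1000 / 41400000000 = 2.41546e-05 ms.
Propagation delay = d/s = 270000 m / 189000000 m/s = 1.42857 ms.
Plus processing delay 0.3 ms = 0.3 ms.
Total = 1.73 ms.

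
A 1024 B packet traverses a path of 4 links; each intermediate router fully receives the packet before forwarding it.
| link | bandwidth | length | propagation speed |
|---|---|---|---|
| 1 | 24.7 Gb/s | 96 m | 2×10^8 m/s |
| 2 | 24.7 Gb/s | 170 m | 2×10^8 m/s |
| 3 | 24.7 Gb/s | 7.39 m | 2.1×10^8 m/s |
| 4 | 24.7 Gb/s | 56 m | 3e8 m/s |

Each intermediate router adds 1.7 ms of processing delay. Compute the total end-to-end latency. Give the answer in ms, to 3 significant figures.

L = 1024 × 8 = 8192 bits.
Transmission delay per hop = L/R = 8192/24700000000 = 0.00033166 ms; 4 hops → 0.00132664 ms.
Propagation delays (d/s per hop): 0.00048, 0.00085, 3.51905e-05, 0.000186667 ms; sum = 0.00155186 ms.
Processing at 3 router(s): 3 × 1.7 ms = 5.1 ms.
End-to-end = 5.10 ms.

5.10 ms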